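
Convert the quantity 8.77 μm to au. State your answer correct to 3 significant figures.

1 micrometer = 6.68459 × 10^-18 astronomical units.
Then 8.77 × 6.68459 × 10^-18 ≈ 5.86 × 10^-17 au.

5.86 × 10^-17 au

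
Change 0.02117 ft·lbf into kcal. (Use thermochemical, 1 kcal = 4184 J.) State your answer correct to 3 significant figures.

6.86 × 10^-6 kcal

1 ft·lbf = 0.000324048 kilocalories.
Then 0.02117 × 0.000324048 ≈ 6.86 × 10^-6 kcal.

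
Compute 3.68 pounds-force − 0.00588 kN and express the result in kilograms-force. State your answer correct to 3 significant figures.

1.07 kgf

3.68 lbf = 1.66922 kgf and 0.00588 kN = 0.599593 kgf.
1.66922 − 0.599593 ≈ 1.07 kgf.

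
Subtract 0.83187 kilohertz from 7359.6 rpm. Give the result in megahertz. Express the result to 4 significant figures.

7359.6 rpm = 0.000122660 MHz and 0.83187 kHz = 0.000831870 MHz.
0.000122660 − 0.000831870 ≈ -0.0007092 MHz.

-0.0007092 MHz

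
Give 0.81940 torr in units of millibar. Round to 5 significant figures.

1 torr = 1.33322 mbar.
Thus 0.81940 × 1.33322 ≈ 1.0924 mbar.

1.0924 mbar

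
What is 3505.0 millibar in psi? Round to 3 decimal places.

1 mbar = 0.0145038 pounds per square inch.
Thus 3505.0 × 0.0145038 ≈ 50.836 psi.

50.836 pounds per square inch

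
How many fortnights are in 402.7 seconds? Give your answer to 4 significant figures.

1 second = 8.26720 × 10^-7 fortnights.
Thus 402.7 × 8.26720 × 10^-7 ≈ 0.0003329 fortnight.

0.0003329 fortnights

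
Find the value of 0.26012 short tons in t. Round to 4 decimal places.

1 short ton = 0.907185 t.
Then 0.26012 × 0.907185 ≈ 0.2360 t.

0.2360 t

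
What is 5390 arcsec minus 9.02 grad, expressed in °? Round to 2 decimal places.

-6.62 degrees

5390 arcsec = 1.49722 ° and 9.02 grad = 8.11800 °.
1.49722 − 8.11800 ≈ -6.62 °.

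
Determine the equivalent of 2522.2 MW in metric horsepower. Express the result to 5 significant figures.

1 megawatt = 1359.62 metric horsepower.
2522.2 × 1359.62 ≈ 3.4292 × 10^6 PS.

3.4292 × 10^6 PS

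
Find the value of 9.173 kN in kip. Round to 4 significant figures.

2.062 kips

1 kilonewton = 0.224809 kips.
Thus 9.173 × 0.224809 ≈ 2.062 kip.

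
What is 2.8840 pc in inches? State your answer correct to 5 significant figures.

3.5036 × 10^18 inches

1 pc = 1.21483 × 10^18 inches.
Then 2.8840 × 1.21483 × 10^18 ≈ 3.5036 × 10^18 in.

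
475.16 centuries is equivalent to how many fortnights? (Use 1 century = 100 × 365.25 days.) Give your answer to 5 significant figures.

1.2397e+6 fortnight

1 century = 2608.93 fortnight.
475.16 × 2608.93 ≈ 1.2397e+6 fortnight.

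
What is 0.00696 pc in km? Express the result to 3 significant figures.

2.15e+11 km

1 pc = 3.08568e+13 km.
So 0.00696 × 3.08568e+13 ≈ 2.15e+11 km.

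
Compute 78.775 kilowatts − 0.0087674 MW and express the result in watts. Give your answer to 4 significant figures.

70010 watts

78.775 kW = 78775.0 W and 0.0087674 MW = 8767.40 W.
78775.0 − 8767.40 ≈ 70010 W.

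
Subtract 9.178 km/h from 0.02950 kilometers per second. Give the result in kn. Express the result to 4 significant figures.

52.39 kn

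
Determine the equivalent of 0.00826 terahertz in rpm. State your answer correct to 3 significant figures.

4.96 × 10^11 rpm

1 terahertz = 6.00000 × 10^13 rpm.
So 0.00826 × 6.00000 × 10^13 ≈ 4.96 × 10^11 rpm.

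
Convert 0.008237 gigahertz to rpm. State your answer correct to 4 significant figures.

4.942e+8 revolutions per minute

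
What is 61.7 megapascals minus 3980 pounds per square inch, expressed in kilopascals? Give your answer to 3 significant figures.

61.7 MPa = 61700.0 kPa and 3980 psi = 27441.1 kPa.
61700.0 − 27441.1 ≈ 34300 kPa.

34300 kilopascals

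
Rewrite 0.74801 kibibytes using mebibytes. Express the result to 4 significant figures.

1 kibibyte = 0.0009765625 MiB.
Then 0.74801 × 0.0009765625 ≈ 0.0007305 MiB.

0.0007305 MiB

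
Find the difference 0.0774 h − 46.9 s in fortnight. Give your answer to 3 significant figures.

0.000192 fortnight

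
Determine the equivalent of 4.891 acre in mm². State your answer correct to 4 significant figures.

1.979e+10 square millimeters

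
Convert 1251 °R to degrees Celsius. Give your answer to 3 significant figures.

°R = (°C + 273.15) × 9/5.
Applying the formula gives 422 °C.

422 °C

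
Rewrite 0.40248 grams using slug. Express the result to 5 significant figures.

2.7579 × 10^-5 slugs

1 g = 6.85218 × 10^-5 slugs.
0.40248 × 6.85218 × 10^-5 ≈ 2.7579 × 10^-5 slug.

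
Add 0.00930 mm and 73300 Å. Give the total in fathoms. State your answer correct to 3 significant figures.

9.09e-6 fathom

0.00930 mm = 5.08530e-6 fathom and 73300 Å = 4.00809e-6 fathom.
5.08530e-6 + 4.00809e-6 ≈ 9.09e-6 fathom.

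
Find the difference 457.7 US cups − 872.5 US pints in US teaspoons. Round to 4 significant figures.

-61790 US tsp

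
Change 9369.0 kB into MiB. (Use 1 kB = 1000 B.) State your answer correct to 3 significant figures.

1 kilobyte = 0.000953674 MiB.
So 9369.0 × 0.000953674 ≈ 8.93 MiB.

8.93 mebibytes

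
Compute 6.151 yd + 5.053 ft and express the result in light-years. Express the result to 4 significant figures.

6.151 yd = 5.94507 × 10^-16 ly and 5.053 ft = 1.62794 × 10^-16 ly.
5.94507 × 10^-16 + 1.62794 × 10^-16 ≈ 7.573 × 10^-16 ly.

7.573 × 10^-16 ly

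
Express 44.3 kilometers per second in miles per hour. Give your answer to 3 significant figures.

99100 miles per hour

1 km/s = 2236.94 mph.
Then 44.3 × 2236.94 ≈ 99100 mph.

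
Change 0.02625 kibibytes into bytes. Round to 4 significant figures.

1 kibibyte = 1024.00 B.
Thus 0.02625 × 1024.00 ≈ 26.88 B.

26.88 B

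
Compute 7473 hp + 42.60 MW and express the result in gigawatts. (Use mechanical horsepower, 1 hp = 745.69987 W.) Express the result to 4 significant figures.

7473 hp = 0.00557262 GW and 42.60 MW = 0.0426000 GW.
0.00557262 + 0.0426000 ≈ 0.04817 GW.

0.04817 gigawatts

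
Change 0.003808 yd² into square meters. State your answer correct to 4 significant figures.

0.003184 square meters

1 yd² = 0.836127 m².
So 0.003808 × 0.836127 ≈ 0.003184 m².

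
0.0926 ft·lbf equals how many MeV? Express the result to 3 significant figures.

7.84 × 10^11 MeV

1 ft·lbf = 8.46235 × 10^12 MeV.
0.0926 × 8.46235 × 10^12 ≈ 7.84 × 10^11 MeV.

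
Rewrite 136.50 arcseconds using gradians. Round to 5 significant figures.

1 arcsec = 0.000308642 grad.
136.50 × 0.000308642 ≈ 0.042130 grad.

0.042130 gradians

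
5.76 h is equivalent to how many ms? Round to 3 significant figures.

1 hour = 3.60000e+6 ms.
Thus 5.76 × 3.60000e+6 ≈ 2.07e+7 ms.

2.07e+7 milliseconds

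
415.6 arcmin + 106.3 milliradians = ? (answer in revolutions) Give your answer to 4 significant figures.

0.03616 rev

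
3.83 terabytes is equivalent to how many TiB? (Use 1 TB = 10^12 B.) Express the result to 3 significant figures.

3.48 tebibytes

1 TB = 0.909495 TiB.
3.83 × 0.909495 ≈ 3.48 TiB.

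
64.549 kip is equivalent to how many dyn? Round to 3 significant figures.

1 kip = 4.44822e+8 dynes.
Thus 64.549 × 4.44822e+8 ≈ 2.87e+10 dyn.

2.87e+10 dynes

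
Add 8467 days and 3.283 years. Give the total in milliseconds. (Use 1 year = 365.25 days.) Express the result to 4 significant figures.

8.352e+11 milliseconds

8467 d = 7.31549e+11 ms and 3.283 yr = 1.03604e+11 ms.
7.31549e+11 + 1.03604e+11 ≈ 8.352e+11 ms.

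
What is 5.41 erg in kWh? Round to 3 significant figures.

1 erg = 2.77778 × 10^-14 kilowatt-hours.
Thus 5.41 × 2.77778 × 10^-14 ≈ 1.50 × 10^-13 kWh.

1.50 × 10^-13 kilowatt-hours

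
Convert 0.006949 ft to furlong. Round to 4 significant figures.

1 foot = 0.00151515 furlong.
Then 0.006949 × 0.00151515 ≈ 1.053e-5 furlong.

1.053e-5 furlongs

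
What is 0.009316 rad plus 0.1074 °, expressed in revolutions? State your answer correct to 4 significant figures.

0.009316 rad = 0.00148269 rev and 0.1074 ° = 0.000298333 rev.
0.00148269 + 0.000298333 ≈ 0.001781 rev.

0.001781 rev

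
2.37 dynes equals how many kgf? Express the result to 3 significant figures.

1 dyne = 1.01972 × 10^-6 kgf.
Then 2.37 × 1.01972 × 10^-6 ≈ 2.42 × 10^-6 kgf.

2.42 × 10^-6 kgf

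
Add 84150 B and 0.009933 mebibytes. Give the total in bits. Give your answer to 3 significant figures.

757000 bits

84150 B = 673200 bit and 0.009933 MiB = 83324.0 bit.
673200 + 83324.0 ≈ 757000 bit.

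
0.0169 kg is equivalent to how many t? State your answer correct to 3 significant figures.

1 kg = 0.00100000 metric tons.
So 0.0169 × 0.00100000 ≈ 1.69 × 10^-5 t.

1.69 × 10^-5 t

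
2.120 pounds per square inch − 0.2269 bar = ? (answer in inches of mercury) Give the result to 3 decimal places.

-2.384 inHg

2.120 psi = 4.31636 inHg and 0.2269 bar = 6.70035 inHg.
4.31636 − 6.70035 ≈ -2.384 inHg.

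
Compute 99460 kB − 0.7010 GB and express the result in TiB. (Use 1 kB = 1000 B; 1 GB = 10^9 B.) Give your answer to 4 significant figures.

-0.0005471 tebibytes

99460 kB = 9.04583e-5 TiB and 0.7010 GB = 0.000637556 TiB.
9.04583e-5 − 0.000637556 ≈ -0.0005471 TiB.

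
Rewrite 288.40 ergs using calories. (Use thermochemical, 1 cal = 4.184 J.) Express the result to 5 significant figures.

6.8929e-6 calories

1 erg = 2.39006e-8 cal.
Then 288.40 × 2.39006e-8 ≈ 6.8929e-6 cal.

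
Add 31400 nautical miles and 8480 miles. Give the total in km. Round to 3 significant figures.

71800 kilometers

31400 nmi = 58152.8 km and 8480 mi = 13647.2 km.
58152.8 + 13647.2 ≈ 71800 km.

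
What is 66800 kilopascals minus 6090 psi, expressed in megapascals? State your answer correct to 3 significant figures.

24.8 megapascals

66800 kPa = 66.8000 MPa and 6090 psi = 41.9891 MPa.
66.8000 − 41.9891 ≈ 24.8 MPa.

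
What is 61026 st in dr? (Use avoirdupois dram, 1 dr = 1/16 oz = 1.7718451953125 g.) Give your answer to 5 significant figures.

2.1872e+8 drams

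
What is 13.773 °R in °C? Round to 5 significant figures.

-265.50 °C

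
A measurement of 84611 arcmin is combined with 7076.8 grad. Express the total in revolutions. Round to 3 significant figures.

21.6 rev

84611 arcmin = 3.91718 rev and 7076.8 grad = 17.6920 rev.
3.91718 + 17.6920 ≈ 21.6 rev.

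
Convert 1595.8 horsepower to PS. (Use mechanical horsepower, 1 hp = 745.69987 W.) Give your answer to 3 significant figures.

1620 metric horsepower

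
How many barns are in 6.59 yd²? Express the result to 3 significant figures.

5.51e+28 barn

1 square yard = 8.36127e+27 barns.
Then 6.59 × 8.36127e+27 ≈ 5.51e+28 barn.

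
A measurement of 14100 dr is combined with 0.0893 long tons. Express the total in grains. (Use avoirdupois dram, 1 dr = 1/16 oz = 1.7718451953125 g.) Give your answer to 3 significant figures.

14100 dr = 385547 gr and 0.0893 long ton = 1.40022e+6 gr.
385547 + 1.40022e+6 ≈ 1.79e+6 gr.

1.79e+6 gr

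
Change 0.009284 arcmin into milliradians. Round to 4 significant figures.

1 arcminute = 0.290888 milliradians.
Then 0.009284 × 0.290888 ≈ 0.002701 mrad.

0.002701 milliradians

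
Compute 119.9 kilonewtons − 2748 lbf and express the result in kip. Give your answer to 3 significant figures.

24.2 kip

119.9 kN = 26.9546 kip and 2748 lbf = 2.74800 kip.
26.9546 − 2.74800 ≈ 24.2 kip.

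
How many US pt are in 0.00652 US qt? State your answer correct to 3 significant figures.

1 US quart = 2.00000 US pt.
So 0.00652 × 2.00000 ≈ 0.0130 US pt.

0.0130 US pt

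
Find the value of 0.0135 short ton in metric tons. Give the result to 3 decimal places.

1 short ton = 0.907185 t.
Thus 0.0135 × 0.907185 ≈ 0.012 t.

0.012 metric tons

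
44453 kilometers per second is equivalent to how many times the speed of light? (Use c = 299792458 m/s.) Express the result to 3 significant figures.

0.148 c

1 kilometer per second = 3.33564e-6 c.
44453 × 3.33564e-6 ≈ 0.148 c.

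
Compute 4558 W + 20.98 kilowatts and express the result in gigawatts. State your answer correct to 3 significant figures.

2.55e-5 GW

4558 W = 4.55800e-6 GW and 20.98 kW = 2.09800e-5 GW.
4.55800e-6 + 2.09800e-5 ≈ 2.55e-5 GW.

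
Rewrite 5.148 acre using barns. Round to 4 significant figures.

2.083 × 10^32 barn

1 acre = 4.04686 × 10^31 barns.
Thus 5.148 × 4.04686 × 10^31 ≈ 2.083 × 10^32 barn.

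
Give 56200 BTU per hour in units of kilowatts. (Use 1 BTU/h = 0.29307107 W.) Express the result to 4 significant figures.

16.47 kW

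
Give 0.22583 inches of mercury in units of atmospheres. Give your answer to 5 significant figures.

1 inch of mercury = 0.0334211 atmospheres.
0.22583 × 0.0334211 ≈ 0.0075475 atm.

0.0075475 atm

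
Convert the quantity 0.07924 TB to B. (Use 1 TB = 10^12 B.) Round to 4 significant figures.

1 terabyte = 1.00000 × 10^12 bytes.
Thus 0.07924 × 1.00000 × 10^12 ≈ 7.924 × 10^10 B.

7.924 × 10^10 B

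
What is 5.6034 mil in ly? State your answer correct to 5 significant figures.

1.5044e-20 ly

1 mil = 2.68478e-21 ly.
5.6034 × 2.68478e-21 ≈ 1.5044e-20 ly.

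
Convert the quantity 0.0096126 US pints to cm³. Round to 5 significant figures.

1 US pt = 473.176 cm³.
Then 0.0096126 × 473.176 ≈ 4.5485 cm³.

4.5485 cm³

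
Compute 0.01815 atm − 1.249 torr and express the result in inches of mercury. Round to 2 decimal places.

0.01815 atm = 0.543071 inHg and 1.249 torr = 0.0491732 inHg.
0.543071 − 0.0491732 ≈ 0.49 inHg.

0.49 inches of mercury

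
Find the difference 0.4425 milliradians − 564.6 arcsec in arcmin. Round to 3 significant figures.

0.4425 mrad = 1.52120 arcmin and 564.6 arcsec = 9.41000 arcmin.
1.52120 − 9.41000 ≈ -7.89 arcmin.

-7.89 arcmin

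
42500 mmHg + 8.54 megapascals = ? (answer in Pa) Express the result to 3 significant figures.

42500 mmHg = 5.66620 × 10^6 Pa and 8.54 MPa = 8.54000 × 10^6 Pa.
5.66620 × 10^6 + 8.54000 × 10^6 ≈ 1.42 × 10^7 Pa.

1.42 × 10^7 pascals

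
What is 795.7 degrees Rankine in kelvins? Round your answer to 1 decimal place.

442.1 kelvins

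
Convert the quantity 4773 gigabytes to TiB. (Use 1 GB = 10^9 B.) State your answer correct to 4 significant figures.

1 GB = 0.000909495 TiB.
Then 4773 × 0.000909495 ≈ 4.341 TiB.

4.341 TiB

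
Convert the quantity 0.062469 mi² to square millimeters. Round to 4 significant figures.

1 square mile = 2.58999e+12 mm².
Thus 0.062469 × 2.58999e+12 ≈ 1.618e+11 mm².

1.618e+11 square millimeters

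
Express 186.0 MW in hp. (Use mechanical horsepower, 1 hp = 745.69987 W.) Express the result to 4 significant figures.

249400 hp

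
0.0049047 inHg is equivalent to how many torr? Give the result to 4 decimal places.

1 inch of mercury = 25.4000 torr.
So 0.0049047 × 25.4000 ≈ 0.1246 torr.

0.1246 torr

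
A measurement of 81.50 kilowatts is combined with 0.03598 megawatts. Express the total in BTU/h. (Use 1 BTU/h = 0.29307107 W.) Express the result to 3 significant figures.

401000 BTU/h

81.50 kW = 278090 BTU/h and 0.03598 MW = 122769 BTU/h.
278090 + 122769 ≈ 401000 BTU/h.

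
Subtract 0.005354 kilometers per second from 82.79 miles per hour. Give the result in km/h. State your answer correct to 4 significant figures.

114.0 km/h

82.79 mph = 133.238 km/h and 0.005354 km/s = 19.2744 km/h.
133.238 − 19.2744 ≈ 114.0 km/h.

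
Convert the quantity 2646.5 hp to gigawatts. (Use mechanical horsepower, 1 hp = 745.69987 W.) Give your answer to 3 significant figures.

1 hp = 7.45700e-7 GW.
Then 2646.5 × 7.45700e-7 ≈ 0.00197 GW.

0.00197 GW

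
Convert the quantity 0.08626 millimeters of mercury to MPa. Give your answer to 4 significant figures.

1.150 × 10^-5 MPa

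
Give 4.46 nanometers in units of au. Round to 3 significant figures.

2.98 × 10^-20 au

1 nm = 6.68459 × 10^-21 au.
Thus 4.46 × 6.68459 × 10^-21 ≈ 2.98 × 10^-20 au.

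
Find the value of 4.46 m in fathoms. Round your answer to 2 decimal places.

1 meter = 0.546807 fathoms.
4.46 × 0.546807 ≈ 2.44 fathom.

2.44 fathom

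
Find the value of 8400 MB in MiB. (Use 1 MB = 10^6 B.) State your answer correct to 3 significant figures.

8010 mebibytes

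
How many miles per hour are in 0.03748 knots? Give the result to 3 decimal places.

1 kn = 1.15078 mph.
Then 0.03748 × 1.15078 ≈ 0.043 mph.

0.043 mph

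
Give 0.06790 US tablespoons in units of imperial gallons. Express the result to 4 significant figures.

1 US tablespoon = 0.00325263 imp gal.
0.06790 × 0.00325263 ≈ 0.0002209 imp gal.

0.0002209 imp gal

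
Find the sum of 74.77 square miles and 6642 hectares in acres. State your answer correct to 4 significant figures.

64270 acre

74.77 mi² = 47852.8 acre and 6642 ha = 16412.7 acre.
47852.8 + 16412.7 ≈ 64270 acre.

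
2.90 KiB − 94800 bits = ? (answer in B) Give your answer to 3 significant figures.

2.90 KiB = 2969.60 B and 94800 bit = 11850.0 B.
2969.60 − 11850.0 ≈ -8880 B.

-8880 B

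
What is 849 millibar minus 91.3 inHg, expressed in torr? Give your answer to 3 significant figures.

-1680 torr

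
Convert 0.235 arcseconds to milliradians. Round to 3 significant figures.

0.00114 milliradians

1 arcsecond = 0.00484814 milliradians.
Thus 0.235 × 0.00484814 ≈ 0.00114 mrad.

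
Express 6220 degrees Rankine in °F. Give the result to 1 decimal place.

°R = °F + 459.67.
Applying the formula gives 5760.3 °F.

5760.3 °F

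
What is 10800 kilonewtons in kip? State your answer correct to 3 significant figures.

1 kilonewton = 0.224809 kips.
10800 × 0.224809 ≈ 2430 kip.

2430 kip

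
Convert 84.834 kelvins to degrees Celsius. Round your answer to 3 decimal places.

K = °C + 273.15.
Applying the formula gives -188.316 °C.

-188.316 °C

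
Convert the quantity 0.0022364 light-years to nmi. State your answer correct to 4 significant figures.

1.142 × 10^10 nautical miles

1 ly = 5.10839 × 10^12 nautical miles.
0.0022364 × 5.10839 × 10^12 ≈ 1.142 × 10^10 nmi.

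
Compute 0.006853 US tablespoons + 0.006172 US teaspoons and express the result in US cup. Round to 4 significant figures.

0.0005569 US cup

0.006853 US tbsp = 0.0004283125 US cup and 0.006172 US tsp = 0.0001285833 US cup.
0.0004283125 + 0.0001285833 ≈ 0.0005569 US cup.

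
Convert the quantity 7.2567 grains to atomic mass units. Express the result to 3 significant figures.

1 grain = 3.90228 × 10^22 atomic mass units.
7.2567 × 3.90228 × 10^22 ≈ 2.83 × 10^23 u.

2.83 × 10^23 u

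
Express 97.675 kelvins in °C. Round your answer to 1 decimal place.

-175.5 degrees Celsius

K = °C + 273.15.
Applying the formula gives -175.5 °C.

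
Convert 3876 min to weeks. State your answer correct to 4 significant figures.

0.3845 weeks

1 minute = 9.92063 × 10^-5 wk.
So 3876 × 9.92063 × 10^-5 ≈ 0.3845 wk.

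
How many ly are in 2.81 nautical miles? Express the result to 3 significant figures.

1 nautical mile = 1.95757 × 10^-13 ly.
2.81 × 1.95757 × 10^-13 ≈ 5.50 × 10^-13 ly.

5.50 × 10^-13 light-years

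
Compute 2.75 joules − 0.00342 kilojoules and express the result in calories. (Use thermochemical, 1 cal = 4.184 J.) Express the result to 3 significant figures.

-0.160 cal

2.75 J = 0.657266 cal and 0.00342 kJ = 0.817400 cal.
0.657266 − 0.817400 ≈ -0.160 cal.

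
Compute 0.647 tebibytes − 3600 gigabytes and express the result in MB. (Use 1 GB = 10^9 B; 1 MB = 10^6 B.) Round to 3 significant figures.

0.647 TiB = 711384 MB and 3600 GB = 3.60000 × 10^6 MB.
711384 − 3.60000 × 10^6 ≈ -2.89 × 10^6 MB.

-2.89 × 10^6 megabytes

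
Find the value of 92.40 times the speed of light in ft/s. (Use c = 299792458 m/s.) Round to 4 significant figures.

1 c = 9.83571e+8 feet per second.
92.40 × 9.83571e+8 ≈ 9.088e+10 ft/s.

9.088e+10 ft/s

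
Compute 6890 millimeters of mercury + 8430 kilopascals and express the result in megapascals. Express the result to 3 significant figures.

9.35 MPa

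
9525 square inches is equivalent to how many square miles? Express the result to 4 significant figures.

2.373 × 10^-6 square miles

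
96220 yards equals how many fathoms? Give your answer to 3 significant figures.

48100 fathom

1 yard = 0.500000 fathom.
So 96220 × 0.500000 ≈ 48100 fathom.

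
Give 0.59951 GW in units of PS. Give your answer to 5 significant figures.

1 GW = 1.35962e+6 metric horsepower.
Thus 0.59951 × 1.35962e+6 ≈ 815110 PS.

815110 metric horsepower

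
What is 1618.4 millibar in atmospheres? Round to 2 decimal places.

1.60 atmospheres

1 millibar = 0.000986923 atmospheres.
Then 1618.4 × 0.000986923 ≈ 1.60 atm.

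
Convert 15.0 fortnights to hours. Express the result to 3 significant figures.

5040 h

1 fortnight = 336.000 h.
Thus 15.0 × 336.000 ≈ 5040 h.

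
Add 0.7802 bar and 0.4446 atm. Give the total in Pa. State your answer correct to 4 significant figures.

123100 Pa

0.7802 bar = 78020.0 Pa and 0.4446 atm = 45049.1 Pa.
78020.0 + 45049.1 ≈ 123100 Pa.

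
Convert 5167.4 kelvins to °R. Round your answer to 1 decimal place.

9301.3 °R

°R = K × 9/5.
Applying the formula gives 9301.3 °R.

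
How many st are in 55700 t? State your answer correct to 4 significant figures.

8.771 × 10^6 st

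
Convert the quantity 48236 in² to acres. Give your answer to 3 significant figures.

0.00769 acres

1 square inch = 1.59423 × 10^-7 acre.
Thus 48236 × 1.59423 × 10^-7 ≈ 0.00769 acre.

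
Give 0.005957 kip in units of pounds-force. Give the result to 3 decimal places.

1 kip = 1000.00 lbf.
Thus 0.005957 × 1000.00 ≈ 5.957 lbf.

5.957 pounds-force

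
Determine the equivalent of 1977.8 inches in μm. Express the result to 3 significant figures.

1 in = 25400.0 μm.
Then 1977.8 × 25400.0 ≈ 5.02 × 10^7 μm.

5.02 × 10^7 micrometers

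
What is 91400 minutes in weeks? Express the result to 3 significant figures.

9.07 wk

1 min = 9.92063 × 10^-5 wk.
Thus 91400 × 9.92063 × 10^-5 ≈ 9.07 wk.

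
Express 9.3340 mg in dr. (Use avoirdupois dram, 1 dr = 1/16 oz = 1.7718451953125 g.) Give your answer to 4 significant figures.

0.005268 dr

1 milligram = 0.000564383 drams.
So 9.3340 × 0.000564383 ≈ 0.005268 dr.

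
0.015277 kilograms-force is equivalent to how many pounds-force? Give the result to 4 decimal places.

1 kilogram-force = 2.20462 lbf.
So 0.015277 × 2.20462 ≈ 0.0337 lbf.

0.0337 lbf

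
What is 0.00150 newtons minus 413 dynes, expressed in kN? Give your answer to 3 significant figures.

0.00150 N = 1.50000e-6 kN and 413 dyn = 4.13000e-6 kN.
1.50000e-6 − 4.13000e-6 ≈ -2.63e-6 kN.

-2.63e-6 kilonewtons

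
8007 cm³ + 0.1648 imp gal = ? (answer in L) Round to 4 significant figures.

8.756 liters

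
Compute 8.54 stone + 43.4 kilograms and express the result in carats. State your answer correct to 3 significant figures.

488000 ct

8.54 st = 271158 ct and 43.4 kg = 217000 ct.
271158 + 217000 ≈ 488000 ct.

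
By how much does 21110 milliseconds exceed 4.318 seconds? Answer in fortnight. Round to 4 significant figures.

21110 ms = 1.74521 × 10^-5 fortnight and 4.318 s = 3.56978 × 10^-6 fortnight.
1.74521 × 10^-5 − 3.56978 × 10^-6 ≈ 1.388 × 10^-5 fortnight.

1.388 × 10^-5 fortnights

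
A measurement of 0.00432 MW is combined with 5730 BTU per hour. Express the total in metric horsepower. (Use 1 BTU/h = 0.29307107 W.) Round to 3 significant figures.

8.16 metric horsepower

0.00432 MW = 5.87357 PS and 5730 BTU/h = 2.28321 PS.
5.87357 + 2.28321 ≈ 8.16 PS.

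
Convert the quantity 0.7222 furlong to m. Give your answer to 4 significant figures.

145.3 m

1 furlong = 201.168 m.
So 0.7222 × 201.168 ≈ 145.3 m.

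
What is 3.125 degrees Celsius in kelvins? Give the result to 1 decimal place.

276.3 K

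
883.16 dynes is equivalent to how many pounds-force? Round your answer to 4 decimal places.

1 dyn = 2.24809 × 10^-6 pounds-force.
So 883.16 × 2.24809 × 10^-6 ≈ 0.0020 lbf.

0.0020 pounds-force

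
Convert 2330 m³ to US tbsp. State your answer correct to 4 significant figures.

1.576 × 10^8 US tbsp

1 cubic meter = 67628.0 US tablespoons.
Thus 2330 × 67628.0 ≈ 1.576 × 10^8 US tbsp.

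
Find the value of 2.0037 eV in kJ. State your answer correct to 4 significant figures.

3.210e-22 kJ

1 eV = 1.60218e-22 kilojoules.
Then 2.0037 × 1.60218e-22 ≈ 3.210e-22 kJ.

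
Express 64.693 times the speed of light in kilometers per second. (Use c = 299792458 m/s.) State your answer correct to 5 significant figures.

1.9394 × 10^7 km/s

1 c = 299792 km/s.
64.693 × 299792 ≈ 1.9394 × 10^7 km/s.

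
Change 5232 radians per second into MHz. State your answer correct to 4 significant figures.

1 radian per second = 1.59155 × 10^-7 megahertz.
So 5232 × 1.59155 × 10^-7 ≈ 0.0008327 MHz.

0.0008327 megahertz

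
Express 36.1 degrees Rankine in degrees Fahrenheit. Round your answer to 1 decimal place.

°R = °F + 459.67.
Applying the formula gives -423.6 °F.

-423.6 degrees Fahrenheit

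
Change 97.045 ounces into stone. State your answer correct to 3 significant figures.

0.433 stone

1 ounce = 0.00446429 st.
Thus 97.045 × 0.00446429 ≈ 0.433 st.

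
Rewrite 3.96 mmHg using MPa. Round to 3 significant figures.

1 millimeter of mercury = 0.000133322 MPa.
3.96 × 0.000133322 ≈ 0.000528 MPa.

0.000528 MPa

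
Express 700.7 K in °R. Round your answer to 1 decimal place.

1261.3 degrees Rankine

°R = K × 9/5.
Applying the formula gives 1261.3 °R.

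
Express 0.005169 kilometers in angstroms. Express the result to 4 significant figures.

1 kilometer = 1.00000e+13 angstroms.
So 0.005169 × 1.00000e+13 ≈ 5.169e+10 Å.

5.169e+10 Å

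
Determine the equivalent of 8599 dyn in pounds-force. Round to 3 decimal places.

0.019 lbf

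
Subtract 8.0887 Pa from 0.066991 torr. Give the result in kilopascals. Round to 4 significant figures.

0.066991 torr = 0.00893140 kPa and 8.0887 Pa = 0.00808870 kPa.
0.00893140 − 0.00808870 ≈ 0.0008427 kPa.

0.0008427 kPa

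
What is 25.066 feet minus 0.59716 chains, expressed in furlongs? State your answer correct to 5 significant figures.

25.066 ft = 0.0379788 furlong and 0.59716 chain = 0.0597160 furlong.
0.0379788 − 0.0597160 ≈ -0.021737 furlong.

-0.021737 furlongs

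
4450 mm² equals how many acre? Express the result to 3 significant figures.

1.10e-6 acres

1 mm² = 2.47105e-10 acres.
So 4450 × 2.47105e-10 ≈ 1.10e-6 acre.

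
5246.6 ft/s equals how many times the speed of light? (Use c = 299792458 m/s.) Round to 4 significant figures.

1 ft/s = 1.01670e-9 times the speed of light.
So 5246.6 × 1.01670e-9 ≈ 5.334e-6 c.

5.334e-6 c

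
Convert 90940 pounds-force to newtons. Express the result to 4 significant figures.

404500 newtons

1 lbf = 4.44822 newtons.
So 90940 × 4.44822 ≈ 404500 N.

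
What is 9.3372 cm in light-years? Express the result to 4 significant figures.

9.869e-18 ly

1 cm = 1.05700e-18 light-years.
Then 9.3372 × 1.05700e-18 ≈ 9.869e-18 ly.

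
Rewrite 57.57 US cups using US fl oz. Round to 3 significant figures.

1 US cup = 8.00000 US fluid ounces.
Thus 57.57 × 8.00000 ≈ 461 US fl oz.

461 US fl oz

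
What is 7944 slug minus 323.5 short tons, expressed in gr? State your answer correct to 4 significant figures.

-2.740e+9 grains

7944 slug = 1.78913e+9 gr and 323.5 short ton = 4.52900e+9 gr.
1.78913e+9 − 4.52900e+9 ≈ -2.740e+9 gr.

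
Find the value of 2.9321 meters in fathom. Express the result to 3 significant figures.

1.60 fathom

1 meter = 0.546807 fathom.
2.9321 × 0.546807 ≈ 1.60 fathom.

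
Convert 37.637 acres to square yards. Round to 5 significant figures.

1 acre = 4840.00 yd².
So 37.637 × 4840.00 ≈ 182160 yd².

182160 square yards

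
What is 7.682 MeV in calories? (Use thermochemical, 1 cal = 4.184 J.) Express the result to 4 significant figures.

2.942 × 10^-13 calories

1 megaelectronvolt = 3.82929 × 10^-14 cal.
Thus 7.682 × 3.82929 × 10^-14 ≈ 2.942 × 10^-13 cal.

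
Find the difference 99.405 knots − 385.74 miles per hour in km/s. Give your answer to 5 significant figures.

99.405 kn = 0.05113835 km/s and 385.74 mph = 0.1724412 km/s.
0.05113835 − 0.1724412 ≈ -0.12130 km/s.

-0.12130 kilometers per second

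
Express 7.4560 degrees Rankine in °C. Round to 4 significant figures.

-269.0 °C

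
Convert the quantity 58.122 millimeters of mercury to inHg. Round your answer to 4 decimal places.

2.2883 inHg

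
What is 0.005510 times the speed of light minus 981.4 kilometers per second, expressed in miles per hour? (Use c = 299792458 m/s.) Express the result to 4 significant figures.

1.500 × 10^6 mph

0.005510 c = 3.69510 × 10^6 mph and 981.4 km/s = 2.19533 × 10^6 mph.
3.69510 × 10^6 − 2.19533 × 10^6 ≈ 1.500 × 10^6 mph.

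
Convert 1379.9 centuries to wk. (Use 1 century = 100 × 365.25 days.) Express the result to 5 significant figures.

7.2001 × 10^6 wk

1 century = 5217.86 wk.
Then 1379.9 × 5217.86 ≈ 7.2001 × 10^6 wk.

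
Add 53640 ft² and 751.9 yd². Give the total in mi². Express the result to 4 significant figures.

0.002167 square miles

53640 ft² = 0.00192407 mi² and 751.9 yd² = 0.000242736 mi².
0.00192407 + 0.000242736 ≈ 0.002167 mi².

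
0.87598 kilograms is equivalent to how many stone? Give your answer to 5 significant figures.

1 kilogram = 0.157473 st.
Then 0.87598 × 0.157473 ≈ 0.13794 st.

0.13794 stone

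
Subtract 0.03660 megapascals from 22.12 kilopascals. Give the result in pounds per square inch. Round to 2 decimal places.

-2.10 pounds per square inch

22.12 kPa = 3.20823 psi and 0.03660 MPa = 5.30838 psi.
3.20823 − 5.30838 ≈ -2.10 psi.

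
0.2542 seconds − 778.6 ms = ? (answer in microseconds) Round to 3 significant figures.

0.2542 s = 254200 μs and 778.6 ms = 778600 μs.
254200 − 778600 ≈ -524000 μs.

-524000 μs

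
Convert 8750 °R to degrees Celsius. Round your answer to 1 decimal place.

°R = (°C + 273.15) × 9/5.
Applying the formula gives 4588.0 °C.

4588.0 °C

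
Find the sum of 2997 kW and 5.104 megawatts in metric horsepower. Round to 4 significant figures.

2997 kW = 4074.79 PS and 5.104 MW = 6939.51 PS.
4074.79 + 6939.51 ≈ 11010 PS.

11010 PS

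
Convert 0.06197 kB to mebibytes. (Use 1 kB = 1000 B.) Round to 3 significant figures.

1 kB = 0.000953674 MiB.
Then 0.06197 × 0.000953674 ≈ 5.91e-5 MiB.

5.91e-5 MiB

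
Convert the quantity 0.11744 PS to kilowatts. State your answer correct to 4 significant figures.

1 metric horsepower = 0.735499 kW.
So 0.11744 × 0.735499 ≈ 0.08638 kW.

0.08638 kilowatts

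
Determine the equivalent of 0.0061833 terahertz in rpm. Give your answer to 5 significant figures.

1 THz = 6.00000 × 10^13 rpm.
So 0.0061833 × 6.00000 × 10^13 ≈ 3.7100 × 10^11 rpm.

3.7100 × 10^11 rpm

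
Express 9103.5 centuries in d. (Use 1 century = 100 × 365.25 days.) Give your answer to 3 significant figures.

1 century = 36525.0 days.
Then 9103.5 × 36525.0 ≈ 3.33e+8 d.

3.33e+8 d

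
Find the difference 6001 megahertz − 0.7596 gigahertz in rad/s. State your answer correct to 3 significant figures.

6001 MHz = 3.77054e+10 rad/s and 0.7596 GHz = 4.77271e+9 rad/s.
3.77054e+10 − 4.77271e+9 ≈ 3.29e+10 rad/s.

3.29e+10 rad/s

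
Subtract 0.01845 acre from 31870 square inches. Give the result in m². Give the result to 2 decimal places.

31870 in² = 20.5612 m² and 0.01845 acre = 74.6645 m².
20.5612 − 74.6645 ≈ -54.10 m².

-54.10 square meters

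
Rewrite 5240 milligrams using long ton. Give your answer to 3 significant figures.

1 milligram = 9.84207 × 10^-10 long ton.
Then 5240 × 9.84207 × 10^-10 ≈ 5.16 × 10^-6 long ton.

5.16 × 10^-6 long ton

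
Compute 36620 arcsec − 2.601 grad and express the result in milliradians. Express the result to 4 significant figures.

36620 arcsec = 177.539 mrad and 2.601 grad = 40.8564 mrad.
177.539 − 40.8564 ≈ 136.7 mrad.

136.7 mrad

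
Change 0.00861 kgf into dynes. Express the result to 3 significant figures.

1 kgf = 980665 dynes.
So 0.00861 × 980665 ≈ 8440 dyn.

8440 dynes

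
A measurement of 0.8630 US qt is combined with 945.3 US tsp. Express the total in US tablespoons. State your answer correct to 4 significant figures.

0.8630 US qt = 55.2320 US tbsp and 945.3 US tsp = 315.100 US tbsp.
55.2320 + 315.100 ≈ 370.3 US tbsp.

370.3 US tbsp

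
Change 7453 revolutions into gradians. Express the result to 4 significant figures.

1 revolution = 400.000 grad.
Then 7453 × 400.000 ≈ 2.981e+6 grad.

2.981e+6 gradians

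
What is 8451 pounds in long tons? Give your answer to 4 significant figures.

1 pound = 0.000446429 long tons.
Then 8451 × 0.000446429 ≈ 3.773 long ton.

3.773 long ton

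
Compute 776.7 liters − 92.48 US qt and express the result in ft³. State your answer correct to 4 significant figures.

24.34 ft³

776.7 L = 27.4289 ft³ and 92.48 US qt = 3.09069 ft³.
27.4289 − 3.09069 ≈ 24.34 ft³.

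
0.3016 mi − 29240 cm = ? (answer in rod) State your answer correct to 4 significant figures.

38.37 rod

0.3016 mi = 96.5120 rod and 29240 cm = 58.1405 rod.
96.5120 − 58.1405 ≈ 38.37 rod.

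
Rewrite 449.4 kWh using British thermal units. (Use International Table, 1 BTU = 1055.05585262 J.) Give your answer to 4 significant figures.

1 kWh = 3412.14 BTU.
So 449.4 × 3412.14 ≈ 1.533 × 10^6 BTU.

1.533 × 10^6 British thermal units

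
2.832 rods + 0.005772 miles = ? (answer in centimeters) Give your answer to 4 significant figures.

2353 cm

2.832 rod = 1424.27 cm and 0.005772 mi = 928.913 cm.
1424.27 + 928.913 ≈ 2353 cm.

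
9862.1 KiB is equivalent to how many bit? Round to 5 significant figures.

1 kibibyte = 8192.00 bit.
9862.1 × 8192.00 ≈ 8.0790e+7 bit.

8.0790e+7 bits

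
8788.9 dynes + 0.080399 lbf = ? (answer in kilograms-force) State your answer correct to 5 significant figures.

8788.9 dyn = 0.00896218 kgf and 0.080399 lbf = 0.0364684 kgf.
0.00896218 + 0.0364684 ≈ 0.045431 kgf.

0.045431 kgf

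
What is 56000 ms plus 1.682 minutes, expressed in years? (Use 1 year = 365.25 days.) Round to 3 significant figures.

4.97e-6 yr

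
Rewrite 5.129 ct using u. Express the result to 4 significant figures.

6.178 × 10^23 atomic mass units

1 carat = 1.20443 × 10^23 atomic mass units.
Then 5.129 × 1.20443 × 10^23 ≈ 6.178 × 10^23 u.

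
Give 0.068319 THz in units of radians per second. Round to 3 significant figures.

4.29 × 10^11 rad/s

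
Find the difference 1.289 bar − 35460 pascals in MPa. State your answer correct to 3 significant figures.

0.0934 megapascals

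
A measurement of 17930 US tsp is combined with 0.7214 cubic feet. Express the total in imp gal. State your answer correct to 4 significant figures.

23.93 imp gal

17930 US tsp = 19.4399 imp gal and 0.7214 ft³ = 4.49348 imp gal.
19.4399 + 4.49348 ≈ 23.93 imp gal.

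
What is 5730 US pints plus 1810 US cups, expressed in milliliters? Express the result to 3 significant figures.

5730 US pt = 2.71130e+6 mL and 1810 US cup = 428225 mL.
2.71130e+6 + 428225 ≈ 3.14e+6 mL.

3.14e+6 milliliters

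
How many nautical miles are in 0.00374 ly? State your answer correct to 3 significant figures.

1 ly = 5.10839 × 10^12 nmi.
Thus 0.00374 × 5.10839 × 10^12 ≈ 1.91 × 10^10 nmi.

1.91 × 10^10 nautical miles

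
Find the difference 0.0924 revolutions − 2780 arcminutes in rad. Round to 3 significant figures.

-0.228 rad

0.0924 rev = 0.580566 rad and 2780 arcmin = 0.808669 rad.
0.580566 − 0.808669 ≈ -0.228 rad.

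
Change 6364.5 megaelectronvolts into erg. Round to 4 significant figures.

0.01020 ergs

1 MeV = 1.60218e-6 erg.
6364.5 × 1.60218e-6 ≈ 0.01020 erg.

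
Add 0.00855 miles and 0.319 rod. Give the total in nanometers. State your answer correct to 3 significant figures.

1.54 × 10^10 nanometers

0.00855 mi = 1.37599 × 10^10 nm and 0.319 rod = 1.60431 × 10^9 nm.
1.37599 × 10^10 + 1.60431 × 10^9 ≈ 1.54 × 10^10 nm.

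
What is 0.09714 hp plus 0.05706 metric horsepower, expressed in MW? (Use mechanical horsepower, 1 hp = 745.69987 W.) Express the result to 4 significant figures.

0.0001144 megawatts

0.09714 hp = 7.24373e-5 MW and 0.05706 PS = 4.19676e-5 MW.
7.24373e-5 + 4.19676e-5 ≈ 0.0001144 MW.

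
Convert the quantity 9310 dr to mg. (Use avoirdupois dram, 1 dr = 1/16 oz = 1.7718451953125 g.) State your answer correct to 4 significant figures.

1.650 × 10^7 mg

1 dr = 1771.85 milligrams.
So 9310 × 1771.85 ≈ 1.650 × 10^7 mg.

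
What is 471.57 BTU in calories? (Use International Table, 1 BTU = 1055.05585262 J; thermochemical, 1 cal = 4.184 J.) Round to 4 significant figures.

118900 calories

1 British thermal unit = 252.164 cal.
So 471.57 × 252.164 ≈ 118900 cal.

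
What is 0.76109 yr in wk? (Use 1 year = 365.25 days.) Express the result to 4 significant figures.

39.71 wk

1 yr = 52.1786 wk.
So 0.76109 × 52.1786 ≈ 39.71 wk.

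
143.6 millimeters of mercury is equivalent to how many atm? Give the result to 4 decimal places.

0.1889 atm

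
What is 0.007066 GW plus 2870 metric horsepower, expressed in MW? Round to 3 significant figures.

0.007066 GW = 7.06600 MW and 2870 PS = 2.11088 MW.
7.06600 + 2.11088 ≈ 9.18 MW.

9.18 MW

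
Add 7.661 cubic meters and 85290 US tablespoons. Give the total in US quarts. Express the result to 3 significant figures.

9430 US qt

7.661 m³ = 8095.29 US qt and 85290 US tbsp = 1332.66 US qt.
8095.29 + 1332.66 ≈ 9430 US qt.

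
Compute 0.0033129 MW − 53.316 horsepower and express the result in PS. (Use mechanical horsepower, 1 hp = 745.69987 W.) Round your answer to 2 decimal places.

-49.55 PS

0.0033129 MW = 4.50429 PS and 53.316 hp = 54.0555 PS.
4.50429 − 54.0555 ≈ -49.55 PS.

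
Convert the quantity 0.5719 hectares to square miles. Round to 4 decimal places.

0.0022 square miles

1 hectare = 0.00386102 square miles.
Thus 0.5719 × 0.00386102 ≈ 0.0022 mi².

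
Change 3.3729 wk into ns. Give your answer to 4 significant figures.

2.040e+15 nanoseconds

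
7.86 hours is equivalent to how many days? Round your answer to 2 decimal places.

0.33 days

1 hour = 0.0416667 days.
So 7.86 × 0.0416667 ≈ 0.33 d.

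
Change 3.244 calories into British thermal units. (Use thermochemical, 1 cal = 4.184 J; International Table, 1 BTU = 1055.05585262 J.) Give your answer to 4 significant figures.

0.01286 BTU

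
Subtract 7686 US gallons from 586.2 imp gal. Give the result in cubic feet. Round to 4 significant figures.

586.2 imp gal = 94.1107 ft³ and 7686 US gal = 1027.47 ft³.
94.1107 − 1027.47 ≈ -933.4 ft³.

-933.4 ft³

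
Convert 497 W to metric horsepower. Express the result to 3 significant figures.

0.676 PS

1 watt = 0.00135962 PS.
Thus 497 × 0.00135962 ≈ 0.676 PS.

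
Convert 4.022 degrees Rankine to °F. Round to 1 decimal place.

°R = °F + 459.67.
Applying the formula gives -455.6 °F.

-455.6 °F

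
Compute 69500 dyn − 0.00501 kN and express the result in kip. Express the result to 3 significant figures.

-0.000970 kip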